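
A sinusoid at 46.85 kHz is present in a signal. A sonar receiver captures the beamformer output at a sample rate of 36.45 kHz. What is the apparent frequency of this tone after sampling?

10.4 kHz

46.85 kHz mod fs = 10.4 kHz.
10.4 kHz ≤ fs/2 = 18.225 kHz, appears at 10.4 kHz.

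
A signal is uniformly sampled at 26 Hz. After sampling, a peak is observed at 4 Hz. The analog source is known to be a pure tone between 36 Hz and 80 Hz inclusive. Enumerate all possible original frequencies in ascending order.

Frequencies that alias to 4 Hz are k·fs ± 4 Hz for integer k ≥ 0.
k=0: 4 Hz.
k=1: 22 Hz, 30 Hz.
k=2: 48 Hz, 56 Hz.
k=3: 74 Hz, 82 Hz.
k=4: 100 Hz, 108 Hz.
Within [36 Hz, 80 Hz]: 48 Hz, 56 Hz, 74 Hz.

48 Hz, 56 Hz, 74 Hz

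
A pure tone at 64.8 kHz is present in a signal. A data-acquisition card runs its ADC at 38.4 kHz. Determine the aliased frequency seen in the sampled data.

64.8 kHz mod fs = 26.4 kHz.
26.4 kHz > fs/2 = 19.2 kHz, folds to fs − 26.4 kHz = 12 kHz.

12 kHz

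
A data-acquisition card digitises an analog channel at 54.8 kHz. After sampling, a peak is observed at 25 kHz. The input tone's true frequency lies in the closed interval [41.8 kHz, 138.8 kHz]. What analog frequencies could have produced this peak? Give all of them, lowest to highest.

Frequencies that alias to 25 kHz are k·fs ± 25 kHz for integer k ≥ 0.
k=0: 25 kHz.
k=1: 29.8 kHz, 79.8 kHz.
k=2: 84.6 kHz, 134.6 kHz.
k=3: 139.4 kHz, 189.4 kHz.
Within [41.8 kHz, 138.8 kHz]: 79.8 kHz, 84.6 kHz, 134.6 kHz.

79.8 kHz, 84.6 kHz, 134.6 kHz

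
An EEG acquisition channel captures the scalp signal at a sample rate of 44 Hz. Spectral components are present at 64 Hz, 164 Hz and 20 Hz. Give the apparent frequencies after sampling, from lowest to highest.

fs/2 = 22 Hz.
64 Hz mod fs = 20 Hz.
20 Hz ≤ fs/2 = 22 Hz, appears at 20 Hz.
164 Hz mod fs = 32 Hz.
32 Hz > fs/2 = 22 Hz, folds to fs − 32 Hz = 12 Hz.
20 Hz ≤ fs/2 = 22 Hz, passes unchanged.
Distinct values: {12 Hz, 20 Hz}.

12 Hz, 20 Hz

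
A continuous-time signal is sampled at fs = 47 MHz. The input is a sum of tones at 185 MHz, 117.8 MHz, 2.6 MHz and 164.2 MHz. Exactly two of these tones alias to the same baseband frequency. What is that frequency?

23.2 MHz

fs/2 = 23.5 MHz.
185 MHz mod fs = 44 MHz.
44 MHz > fs/2 = 23.5 MHz, folds to fs − 44 MHz = 3 MHz.
117.8 MHz mod fs = 23.8 MHz.
23.8 MHz > fs/2 = 23.5 MHz, folds to fs − 23.8 MHz = 23.2 MHz.
2.6 MHz ≤ fs/2 = 23.5 MHz, passes unchanged.
164.2 MHz mod fs = 23.2 MHz.
23.2 MHz ≤ fs/2 = 23.5 MHz, appears at 23.2 MHz.
117.8 MHz and 164.2 MHz both map to 23.2 MHz.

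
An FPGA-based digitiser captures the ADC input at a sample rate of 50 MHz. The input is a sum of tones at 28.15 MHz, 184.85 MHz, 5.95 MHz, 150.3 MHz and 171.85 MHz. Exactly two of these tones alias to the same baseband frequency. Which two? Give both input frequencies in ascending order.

28.15 MHz, 171.85 MHz

fs/2 = 25 MHz.
28.15 MHz > fs/2 = 25 MHz, folds to fs − 28.15 MHz = 21.85 MHz.
184.85 MHz mod fs = 34.85 MHz.
34.85 MHz > fs/2 = 25 MHz, folds to fs − 34.85 MHz = 15.15 MHz.
5.95 MHz ≤ fs/2 = 25 MHz, passes unchanged.
150.3 MHz mod fs = 0.3 MHz.
0.3 MHz ≤ fs/2 = 25 MHz, appears at 0.3 MHz.
171.85 MHz mod fs = 21.85 MHz.
21.85 MHz ≤ fs/2 = 25 MHz, appears at 21.85 MHz.
28.15 MHz and 171.85 MHz both map to 21.85 MHz.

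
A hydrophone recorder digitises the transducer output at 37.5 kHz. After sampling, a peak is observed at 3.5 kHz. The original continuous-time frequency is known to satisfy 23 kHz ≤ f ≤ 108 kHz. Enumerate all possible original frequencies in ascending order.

Frequencies that alias to 3.5 kHz are k·fs ± 3.5 kHz for integer k ≥ 0.
k=0: 3.5 kHz.
k=1: 34 kHz, 41 kHz.
k=2: 71.5 kHz, 78.5 kHz.
k=3: 109 kHz, 116 kHz.
Within [23 kHz, 108 kHz]: 34 kHz, 41 kHz, 71.5 kHz, 78.5 kHz.

34 kHz, 41 kHz, 71.5 kHz, 78.5 kHz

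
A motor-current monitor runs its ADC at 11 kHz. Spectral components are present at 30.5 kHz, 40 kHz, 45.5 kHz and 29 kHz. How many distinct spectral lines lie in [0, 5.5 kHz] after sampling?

fs/2 = 5.5 kHz.
30.5 kHz mod fs = 8.5 kHz.
8.5 kHz > fs/2 = 5.5 kHz, folds to fs − 8.5 kHz = 2.5 kHz.
40 kHz mod fs = 7 kHz.
7 kHz > fs/2 = 5.5 kHz, folds to fs − 7 kHz = 4 kHz.
45.5 kHz mod fs = 1.5 kHz.
1.5 kHz ≤ fs/2 = 5.5 kHz, appears at 1.5 kHz.
29 kHz mod fs = 7 kHz.
7 kHz > fs/2 = 5.5 kHz, folds to fs − 7 kHz = 4 kHz.
Distinct values: {1.5 kHz, 2.5 kHz, 4 kHz} → 3.

3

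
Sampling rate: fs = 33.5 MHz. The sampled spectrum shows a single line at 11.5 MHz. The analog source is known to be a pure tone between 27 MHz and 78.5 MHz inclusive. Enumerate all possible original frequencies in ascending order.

45 MHz, 55.5 MHz, 78.5 MHz

Frequencies that alias to 11.5 MHz are k·fs ± 11.5 MHz for integer k ≥ 0.
k=0: 11.5 MHz.
k=1: 22 MHz, 45 MHz.
k=2: 55.5 MHz, 78.5 MHz.
k=3: 89 MHz, 112 MHz.
Within [27 MHz, 78.5 MHz]: 45 MHz, 55.5 MHz, 78.5 MHz.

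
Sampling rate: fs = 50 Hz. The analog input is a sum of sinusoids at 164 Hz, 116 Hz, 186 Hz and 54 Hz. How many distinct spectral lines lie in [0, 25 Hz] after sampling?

3

fs/2 = 25 Hz.
164 Hz mod fs = 14 Hz.
14 Hz ≤ fs/2 = 25 Hz, appears at 14 Hz.
116 Hz mod fs = 16 Hz.
16 Hz ≤ fs/2 = 25 Hz, appears at 16 Hz.
186 Hz mod fs = 36 Hz.
36 Hz > fs/2 = 25 Hz, folds to fs − 36 Hz = 14 Hz.
54 Hz mod fs = 4 Hz.
4 Hz ≤ fs/2 = 25 Hz, appears at 4 Hz.
Distinct values: {4 Hz, 14 Hz, 16 Hz} → 3.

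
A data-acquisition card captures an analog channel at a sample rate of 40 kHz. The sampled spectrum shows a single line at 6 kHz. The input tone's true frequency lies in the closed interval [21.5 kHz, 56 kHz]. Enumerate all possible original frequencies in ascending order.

34 kHz, 46 kHz

Frequencies that alias to 6 kHz are k·fs ± 6 kHz for integer k ≥ 0.
k=0: 6 kHz.
k=1: 34 kHz, 46 kHz.
k=2: 74 kHz, 86 kHz.
Within [21.5 kHz, 56 kHz]: 34 kHz, 46 kHz.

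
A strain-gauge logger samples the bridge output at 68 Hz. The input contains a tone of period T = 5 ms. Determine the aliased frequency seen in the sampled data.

T = 5 ms → f = 1/T = 200 Hz.
200 Hz mod fs = 64 Hz.
64 Hz > fs/2 = 34 Hz, folds to fs − 64 Hz = 4 Hz.

4 Hz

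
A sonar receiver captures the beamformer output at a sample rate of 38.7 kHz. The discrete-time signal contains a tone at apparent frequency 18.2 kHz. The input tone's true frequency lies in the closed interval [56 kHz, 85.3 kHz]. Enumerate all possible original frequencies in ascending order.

Frequencies that alias to 18.2 kHz are k·fs ± 18.2 kHz for integer k ≥ 0.
k=0: 18.2 kHz.
k=1: 20.5 kHz, 56.9 kHz.
k=2: 59.2 kHz, 95.6 kHz.
k=3: 97.9 kHz, 134.3 kHz.
Within [56 kHz, 85.3 kHz]: 56.9 kHz, 59.2 kHz.

56.9 kHz, 59.2 kHz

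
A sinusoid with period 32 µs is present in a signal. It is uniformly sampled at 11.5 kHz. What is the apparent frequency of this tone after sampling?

3.25 kHz

T = 32 µs → f = 1/T = 31.25 kHz.
31.25 kHz mod fs = 8.25 kHz.
8.25 kHz > fs/2 = 5.75 kHz, folds to fs − 8.25 kHz = 3.25 kHz.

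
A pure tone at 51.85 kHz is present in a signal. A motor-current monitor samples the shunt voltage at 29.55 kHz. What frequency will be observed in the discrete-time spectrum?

7.25 kHz

51.85 kHz mod fs = 22.3 kHz.
22.3 kHz > fs/2 = 14.775 kHz, folds to fs − 22.3 kHz = 7.25 kHz.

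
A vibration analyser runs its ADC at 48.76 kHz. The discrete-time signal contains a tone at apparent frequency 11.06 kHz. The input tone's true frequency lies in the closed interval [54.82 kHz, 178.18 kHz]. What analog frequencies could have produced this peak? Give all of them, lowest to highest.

59.82 kHz, 86.46 kHz, 108.58 kHz, 135.22 kHz, 157.34 kHz

Frequencies that alias to 11.06 kHz are k·fs ± 11.06 kHz for integer k ≥ 0.
k=0: 11.06 kHz.
k=1: 37.7 kHz, 59.82 kHz.
k=2: 86.46 kHz, 108.58 kHz.
k=3: 135.22 kHz, 157.34 kHz.
k=4: 183.98 kHz, 206.1 kHz.
Within [54.82 kHz, 178.18 kHz]: 59.82 kHz, 86.46 kHz, 108.58 kHz, 135.22 kHz, 157.34 kHz.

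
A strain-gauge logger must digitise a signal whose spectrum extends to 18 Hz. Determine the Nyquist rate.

36 Hz

Nyquist rate = 2 × 18 Hz = 36 Hz.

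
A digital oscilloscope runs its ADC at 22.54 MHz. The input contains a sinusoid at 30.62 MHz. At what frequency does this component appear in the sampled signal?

8.08 MHz

30.62 MHz mod fs = 8.08 MHz.
8.08 MHz ≤ fs/2 = 11.27 MHz, appears at 8.08 MHz.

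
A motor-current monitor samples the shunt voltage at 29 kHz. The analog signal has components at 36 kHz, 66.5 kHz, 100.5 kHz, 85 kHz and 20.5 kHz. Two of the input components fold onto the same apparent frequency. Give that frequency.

fs/2 = 14.5 kHz.
36 kHz mod fs = 7 kHz.
7 kHz ≤ fs/2 = 14.5 kHz, appears at 7 kHz.
66.5 kHz mod fs = 8.5 kHz.
8.5 kHz ≤ fs/2 = 14.5 kHz, appears at 8.5 kHz.
100.5 kHz mod fs = 13.5 kHz.
13.5 kHz ≤ fs/2 = 14.5 kHz, appears at 13.5 kHz.
85 kHz mod fs = 27 kHz.
27 kHz > fs/2 = 14.5 kHz, folds to fs − 27 kHz = 2 kHz.
20.5 kHz > fs/2 = 14.5 kHz, folds to fs − 20.5 kHz = 8.5 kHz.
20.5 kHz and 66.5 kHz both map to 8.5 kHz.

8.5 kHz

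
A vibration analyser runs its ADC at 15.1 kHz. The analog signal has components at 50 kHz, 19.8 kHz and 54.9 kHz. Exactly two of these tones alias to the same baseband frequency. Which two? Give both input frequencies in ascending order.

fs/2 = 7.55 kHz.
50 kHz mod fs = 4.7 kHz.
4.7 kHz ≤ fs/2 = 7.55 kHz, appears at 4.7 kHz.
19.8 kHz mod fs = 4.7 kHz.
4.7 kHz ≤ fs/2 = 7.55 kHz, appears at 4.7 kHz.
54.9 kHz mod fs = 9.6 kHz.
9.6 kHz > fs/2 = 7.55 kHz, folds to fs − 9.6 kHz = 5.5 kHz.
19.8 kHz and 50 kHz both map to 4.7 kHz.

19.8 kHz, 50 kHz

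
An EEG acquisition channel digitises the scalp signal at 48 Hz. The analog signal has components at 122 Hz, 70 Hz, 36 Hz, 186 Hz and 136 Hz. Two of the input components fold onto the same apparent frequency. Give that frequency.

22 Hz

fs/2 = 24 Hz.
122 Hz mod fs = 26 Hz.
26 Hz > fs/2 = 24 Hz, folds to fs − 26 Hz = 22 Hz.
70 Hz mod fs = 22 Hz.
22 Hz ≤ fs/2 = 24 Hz, appears at 22 Hz.
36 Hz > fs/2 = 24 Hz, folds to fs − 36 Hz = 12 Hz.
186 Hz mod fs = 42 Hz.
42 Hz > fs/2 = 24 Hz, folds to fs − 42 Hz = 6 Hz.
136 Hz mod fs = 40 Hz.
40 Hz > fs/2 = 24 Hz, folds to fs − 40 Hz = 8 Hz.
70 Hz and 122 Hz both map to 22 Hz.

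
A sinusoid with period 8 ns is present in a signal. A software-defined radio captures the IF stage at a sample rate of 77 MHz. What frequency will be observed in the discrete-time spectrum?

T = 8 ns → f = 1/T = 125 MHz.
125 MHz mod fs = 48 MHz.
48 MHz > fs/2 = 38.5 MHz, folds to fs − 48 MHz = 29 MHz.

29 MHz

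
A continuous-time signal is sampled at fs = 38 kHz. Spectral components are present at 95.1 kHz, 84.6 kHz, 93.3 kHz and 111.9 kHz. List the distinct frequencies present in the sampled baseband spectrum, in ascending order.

2.1 kHz, 8.6 kHz, 17.3 kHz, 18.9 kHz

fs/2 = 19 kHz.
95.1 kHz mod fs = 19.1 kHz.
19.1 kHz > fs/2 = 19 kHz, folds to fs − 19.1 kHz = 18.9 kHz.
84.6 kHz mod fs = 8.6 kHz.
8.6 kHz ≤ fs/2 = 19 kHz, appears at 8.6 kHz.
93.3 kHz mod fs = 17.3 kHz.
17.3 kHz ≤ fs/2 = 19 kHz, appears at 17.3 kHz.
111.9 kHz mod fs = 35.9 kHz.
35.9 kHz > fs/2 = 19 kHz, folds to fs − 35.9 kHz = 2.1 kHz.
Distinct values: {2.1 kHz, 8.6 kHz, 17.3 kHz, 18.9 kHz}.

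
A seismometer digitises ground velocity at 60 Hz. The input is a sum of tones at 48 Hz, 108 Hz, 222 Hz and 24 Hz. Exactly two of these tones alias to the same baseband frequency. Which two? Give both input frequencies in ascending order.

48 Hz, 108 Hz

fs/2 = 30 Hz.
48 Hz > fs/2 = 30 Hz, folds to fs − 48 Hz = 12 Hz.
108 Hz mod fs = 48 Hz.
48 Hz > fs/2 = 30 Hz, folds to fs − 48 Hz = 12 Hz.
222 Hz mod fs = 42 Hz.
42 Hz > fs/2 = 30 Hz, folds to fs − 42 Hz = 18 Hz.
24 Hz ≤ fs/2 = 30 Hz, passes unchanged.
48 Hz and 108 Hz both map to 12 Hz.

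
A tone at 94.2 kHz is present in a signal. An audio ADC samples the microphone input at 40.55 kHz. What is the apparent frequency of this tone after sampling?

13.1 kHz

94.2 kHz mod fs = 13.1 kHz.
13.1 kHz ≤ fs/2 = 20.275 kHz, appears at 13.1 kHz.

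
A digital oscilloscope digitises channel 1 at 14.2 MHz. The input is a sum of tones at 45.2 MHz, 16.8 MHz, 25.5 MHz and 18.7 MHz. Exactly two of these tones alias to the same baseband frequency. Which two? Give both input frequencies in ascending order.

16.8 MHz, 45.2 MHz

fs/2 = 7.1 MHz.
45.2 MHz mod fs = 2.6 MHz.
2.6 MHz ≤ fs/2 = 7.1 MHz, appears at 2.6 MHz.
16.8 MHz mod fs = 2.6 MHz.
2.6 MHz ≤ fs/2 = 7.1 MHz, appears at 2.6 MHz.
25.5 MHz mod fs = 11.3 MHz.
11.3 MHz > fs/2 = 7.1 MHz, folds to fs − 11.3 MHz = 2.9 MHz.
18.7 MHz mod fs = 4.5 MHz.
4.5 MHz ≤ fs/2 = 7.1 MHz, appears at 4.5 MHz.
16.8 MHz and 45.2 MHz both map to 2.6 MHz.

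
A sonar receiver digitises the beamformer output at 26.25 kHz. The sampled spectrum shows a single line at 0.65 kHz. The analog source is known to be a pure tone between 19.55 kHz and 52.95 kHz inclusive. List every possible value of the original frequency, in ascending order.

Frequencies that alias to 0.65 kHz are k·fs ± 0.65 kHz for integer k ≥ 0.
k=0: 0.65 kHz.
k=1: 25.6 kHz, 26.9 kHz.
k=2: 51.85 kHz, 53.15 kHz.
k=3: 78.1 kHz, 79.4 kHz.
Within [19.55 kHz, 52.95 kHz]: 25.6 kHz, 26.9 kHz, 51.85 kHz.

25.6 kHz, 26.9 kHz, 51.85 kHz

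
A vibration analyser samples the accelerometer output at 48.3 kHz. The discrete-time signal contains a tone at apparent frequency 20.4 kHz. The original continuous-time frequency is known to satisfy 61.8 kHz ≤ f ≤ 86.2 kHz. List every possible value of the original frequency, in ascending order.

Frequencies that alias to 20.4 kHz are k·fs ± 20.4 kHz for integer k ≥ 0.
k=0: 20.4 kHz.
k=1: 27.9 kHz, 68.7 kHz.
k=2: 76.2 kHz, 117 kHz.
k=3: 124.5 kHz, 165.3 kHz.
Within [61.8 kHz, 86.2 kHz]: 68.7 kHz, 76.2 kHz.

68.7 kHz, 76.2 kHz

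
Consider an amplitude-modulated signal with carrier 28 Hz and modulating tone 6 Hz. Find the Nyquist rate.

68 Hz

AM sidebands sit at fc ± fm = 22 Hz and 34 Hz.
Highest-frequency component: 34 Hz.
Nyquist rate = 2 × 34 Hz = 68 Hz.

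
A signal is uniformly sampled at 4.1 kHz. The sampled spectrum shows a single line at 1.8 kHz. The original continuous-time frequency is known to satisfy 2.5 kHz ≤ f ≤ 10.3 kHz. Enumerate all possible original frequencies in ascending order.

Frequencies that alias to 1.8 kHz are k·fs ± 1.8 kHz for integer k ≥ 0.
k=0: 1.8 kHz.
k=1: 2.3 kHz, 5.9 kHz.
k=2: 6.4 kHz, 10 kHz.
k=3: 10.5 kHz, 14.1 kHz.
Within [2.5 kHz, 10.3 kHz]: 5.9 kHz, 6.4 kHz, 10 kHz.

5.9 kHz, 6.4 kHz, 10 kHz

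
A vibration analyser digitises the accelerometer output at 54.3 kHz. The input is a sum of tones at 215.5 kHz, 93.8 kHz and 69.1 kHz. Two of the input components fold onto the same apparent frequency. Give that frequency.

14.8 kHz

fs/2 = 27.15 kHz.
215.5 kHz mod fs = 52.6 kHz.
52.6 kHz > fs/2 = 27.15 kHz, folds to fs − 52.6 kHz = 1.7 kHz.
93.8 kHz mod fs = 39.5 kHz.
39.5 kHz > fs/2 = 27.15 kHz, folds to fs − 39.5 kHz = 14.8 kHz.
69.1 kHz mod fs = 14.8 kHz.
14.8 kHz ≤ fs/2 = 27.15 kHz, appears at 14.8 kHz.
69.1 kHz and 93.8 kHz both map to 14.8 kHz.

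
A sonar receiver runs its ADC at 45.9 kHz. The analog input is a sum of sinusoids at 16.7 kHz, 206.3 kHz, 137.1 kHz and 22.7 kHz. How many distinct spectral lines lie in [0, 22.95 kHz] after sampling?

fs/2 = 22.95 kHz.
16.7 kHz ≤ fs/2 = 22.95 kHz, passes unchanged.
206.3 kHz mod fs = 22.7 kHz.
22.7 kHz ≤ fs/2 = 22.95 kHz, appears at 22.7 kHz.
137.1 kHz mod fs = 45.3 kHz.
45.3 kHz > fs/2 = 22.95 kHz, folds to fs − 45.3 kHz = 0.6 kHz.
22.7 kHz ≤ fs/2 = 22.95 kHz, passes unchanged.
Distinct values: {0.6 kHz, 16.7 kHz, 22.7 kHz} → 3.

3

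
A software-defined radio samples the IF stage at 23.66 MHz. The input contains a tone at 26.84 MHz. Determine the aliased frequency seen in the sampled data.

3.18 MHz

26.84 MHz mod fs = 3.18 MHz.
3.18 MHz ≤ fs/2 = 11.83 MHz, appears at 3.18 MHz.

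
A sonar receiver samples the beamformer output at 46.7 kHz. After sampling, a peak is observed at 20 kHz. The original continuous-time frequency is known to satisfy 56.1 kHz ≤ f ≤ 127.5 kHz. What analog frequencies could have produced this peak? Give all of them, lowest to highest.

66.7 kHz, 73.4 kHz, 113.4 kHz, 120.1 kHz

Frequencies that alias to 20 kHz are k·fs ± 20 kHz for integer k ≥ 0.
k=0: 20 kHz.
k=1: 26.7 kHz, 66.7 kHz.
k=2: 73.4 kHz, 113.4 kHz.
k=3: 120.1 kHz, 160.1 kHz.
k=4: 166.8 kHz, 206.8 kHz.
Within [56.1 kHz, 127.5 kHz]: 66.7 kHz, 73.4 kHz, 113.4 kHz, 120.1 kHz.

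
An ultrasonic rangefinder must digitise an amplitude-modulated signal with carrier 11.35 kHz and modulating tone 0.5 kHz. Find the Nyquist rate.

AM sidebands sit at fc ± fm = 10.85 kHz and 11.85 kHz.
Highest-frequency component: 11.85 kHz.
Nyquist rate = 2 × 11.85 kHz = 23.7 kHz.

23.7 kHz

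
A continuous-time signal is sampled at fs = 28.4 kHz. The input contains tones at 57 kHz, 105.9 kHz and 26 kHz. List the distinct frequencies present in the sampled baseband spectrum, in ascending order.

0.2 kHz, 2.4 kHz, 7.7 kHz

fs/2 = 14.2 kHz.
57 kHz mod fs = 0.2 kHz.
0.2 kHz ≤ fs/2 = 14.2 kHz, appears at 0.2 kHz.
105.9 kHz mod fs = 20.7 kHz.
20.7 kHz > fs/2 = 14.2 kHz, folds to fs − 20.7 kHz = 7.7 kHz.
26 kHz > fs/2 = 14.2 kHz, folds to fs − 26 kHz = 2.4 kHz.
Distinct values: {0.2 kHz, 2.4 kHz, 7.7 kHz}.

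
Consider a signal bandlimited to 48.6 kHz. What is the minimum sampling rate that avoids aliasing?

97.2 kHz

Nyquist rate = 2 × 48.6 kHz = 97.2 kHz.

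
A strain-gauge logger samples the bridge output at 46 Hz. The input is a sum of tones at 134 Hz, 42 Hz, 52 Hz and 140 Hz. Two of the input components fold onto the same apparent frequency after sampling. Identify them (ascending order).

42 Hz, 134 Hz

fs/2 = 23 Hz.
134 Hz mod fs = 42 Hz.
42 Hz > fs/2 = 23 Hz, folds to fs − 42 Hz = 4 Hz.
42 Hz > fs/2 = 23 Hz, folds to fs − 42 Hz = 4 Hz.
52 Hz mod fs = 6 Hz.
6 Hz ≤ fs/2 = 23 Hz, appears at 6 Hz.
140 Hz mod fs = 2 Hz.
2 Hz ≤ fs/2 = 23 Hz, appears at 2 Hz.
42 Hz and 134 Hz both map to 4 Hz.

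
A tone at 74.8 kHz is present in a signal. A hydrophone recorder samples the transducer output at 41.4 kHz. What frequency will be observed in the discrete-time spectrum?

8 kHz

74.8 kHz mod fs = 33.4 kHz.
33.4 kHz > fs/2 = 20.7 kHz, folds to fs − 33.4 kHz = 8 kHz.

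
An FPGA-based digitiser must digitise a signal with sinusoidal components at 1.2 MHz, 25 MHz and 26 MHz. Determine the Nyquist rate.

52 MHz

Highest-frequency component: 26 MHz.
Nyquist rate = 2 × 26 MHz = 52 MHz.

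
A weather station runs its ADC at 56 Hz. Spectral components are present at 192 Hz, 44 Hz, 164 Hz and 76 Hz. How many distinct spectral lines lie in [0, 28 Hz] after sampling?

fs/2 = 28 Hz.
192 Hz mod fs = 24 Hz.
24 Hz ≤ fs/2 = 28 Hz, appears at 24 Hz.
44 Hz > fs/2 = 28 Hz, folds to fs − 44 Hz = 12 Hz.
164 Hz mod fs = 52 Hz.
52 Hz > fs/2 = 28 Hz, folds to fs − 52 Hz = 4 Hz.
76 Hz mod fs = 20 Hz.
20 Hz ≤ fs/2 = 28 Hz, appears at 20 Hz.
Distinct values: {4 Hz, 12 Hz, 20 Hz, 24 Hz} → 4.

4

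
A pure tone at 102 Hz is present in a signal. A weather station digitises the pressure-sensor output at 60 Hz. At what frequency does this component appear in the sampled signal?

102 Hz mod fs = 42 Hz.
42 Hz > fs/2 = 30 Hz, folds to fs − 42 Hz = 18 Hz.

18 Hz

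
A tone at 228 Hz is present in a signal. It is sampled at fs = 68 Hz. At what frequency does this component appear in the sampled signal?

228 Hz mod fs = 24 Hz.
24 Hz ≤ fs/2 = 34 Hz, appears at 24 Hz.

24 Hz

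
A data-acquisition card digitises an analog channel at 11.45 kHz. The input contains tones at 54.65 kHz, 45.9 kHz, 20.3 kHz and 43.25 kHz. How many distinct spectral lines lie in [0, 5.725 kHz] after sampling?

3

fs/2 = 5.725 kHz.
54.65 kHz mod fs = 8.85 kHz.
8.85 kHz > fs/2 = 5.725 kHz, folds to fs − 8.85 kHz = 2.6 kHz.
45.9 kHz mod fs = 0.1 kHz.
0.1 kHz ≤ fs/2 = 5.725 kHz, appears at 0.1 kHz.
20.3 kHz mod fs = 8.85 kHz.
8.85 kHz > fs/2 = 5.725 kHz, folds to fs − 8.85 kHz = 2.6 kHz.
43.25 kHz mod fs = 8.9 kHz.
8.9 kHz > fs/2 = 5.725 kHz, folds to fs − 8.9 kHz = 2.55 kHz.
Distinct values: {0.1 kHz, 2.55 kHz, 2.6 kHz} → 3.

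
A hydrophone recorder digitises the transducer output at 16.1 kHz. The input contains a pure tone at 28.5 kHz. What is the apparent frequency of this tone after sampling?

28.5 kHz mod fs = 12.4 kHz.
12.4 kHz > fs/2 = 8.05 kHz, folds to fs − 12.4 kHz = 3.7 kHz.

3.7 kHz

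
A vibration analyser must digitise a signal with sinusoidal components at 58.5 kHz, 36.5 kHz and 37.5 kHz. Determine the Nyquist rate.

Highest-frequency component: 58.5 kHz.
Nyquist rate = 2 × 58.5 kHz = 117 kHz.

117 kHz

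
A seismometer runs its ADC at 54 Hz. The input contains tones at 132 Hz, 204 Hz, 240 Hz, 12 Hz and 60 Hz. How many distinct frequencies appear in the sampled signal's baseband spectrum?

fs/2 = 27 Hz.
132 Hz mod fs = 24 Hz.
24 Hz ≤ fs/2 = 27 Hz, appears at 24 Hz.
204 Hz mod fs = 42 Hz.
42 Hz > fs/2 = 27 Hz, folds to fs − 42 Hz = 12 Hz.
240 Hz mod fs = 24 Hz.
24 Hz ≤ fs/2 = 27 Hz, appears at 24 Hz.
12 Hz ≤ fs/2 = 27 Hz, passes unchanged.
60 Hz mod fs = 6 Hz.
6 Hz ≤ fs/2 = 27 Hz, appears at 6 Hz.
Distinct values: {6 Hz, 12 Hz, 24 Hz} → 3.

3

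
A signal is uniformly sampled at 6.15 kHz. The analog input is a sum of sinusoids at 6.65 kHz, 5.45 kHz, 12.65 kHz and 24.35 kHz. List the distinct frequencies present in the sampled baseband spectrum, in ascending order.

fs/2 = 3.075 kHz.
6.65 kHz mod fs = 0.5 kHz.
0.5 kHz ≤ fs/2 = 3.075 kHz, appears at 0.5 kHz.
5.45 kHz > fs/2 = 3.075 kHz, folds to fs − 5.45 kHz = 0.7 kHz.
12.65 kHz mod fs = 0.35 kHz.
0.35 kHz ≤ fs/2 = 3.075 kHz, appears at 0.35 kHz.
24.35 kHz mod fs = 5.9 kHz.
5.9 kHz > fs/2 = 3.075 kHz, folds to fs − 5.9 kHz = 0.25 kHz.
Distinct values: {0.25 kHz, 0.35 kHz, 0.5 kHz, 0.7 kHz}.

0.25 kHz, 0.35 kHz, 0.5 kHz, 0.7 kHz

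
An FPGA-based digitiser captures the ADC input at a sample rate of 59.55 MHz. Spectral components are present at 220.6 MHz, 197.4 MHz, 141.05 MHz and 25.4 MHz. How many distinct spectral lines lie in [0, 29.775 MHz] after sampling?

4

fs/2 = 29.775 MHz.
220.6 MHz mod fs = 41.95 MHz.
41.95 MHz > fs/2 = 29.775 MHz, folds to fs − 41.95 MHz = 17.6 MHz.
197.4 MHz mod fs = 18.75 MHz.
18.75 MHz ≤ fs/2 = 29.775 MHz, appears at 18.75 MHz.
141.05 MHz mod fs = 21.95 MHz.
21.95 MHz ≤ fs/2 = 29.775 MHz, appears at 21.95 MHz.
25.4 MHz ≤ fs/2 = 29.775 MHz, passes unchanged.
Distinct values: {17.6 MHz, 18.75 MHz, 21.95 MHz, 25.4 MHz} → 4.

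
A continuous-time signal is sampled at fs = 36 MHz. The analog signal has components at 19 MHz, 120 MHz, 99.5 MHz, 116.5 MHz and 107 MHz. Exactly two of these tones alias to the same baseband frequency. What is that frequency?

8.5 MHz

fs/2 = 18 MHz.
19 MHz > fs/2 = 18 MHz, folds to fs − 19 MHz = 17 MHz.
120 MHz mod fs = 12 MHz.
12 MHz ≤ fs/2 = 18 MHz, appears at 12 MHz.
99.5 MHz mod fs = 27.5 MHz.
27.5 MHz > fs/2 = 18 MHz, folds to fs − 27.5 MHz = 8.5 MHz.
116.5 MHz mod fs = 8.5 MHz.
8.5 MHz ≤ fs/2 = 18 MHz, appears at 8.5 MHz.
107 MHz mod fs = 35 MHz.
35 MHz > fs/2 = 18 MHz, folds to fs − 35 MHz = 1 MHz.
99.5 MHz and 116.5 MHz both map to 8.5 MHz.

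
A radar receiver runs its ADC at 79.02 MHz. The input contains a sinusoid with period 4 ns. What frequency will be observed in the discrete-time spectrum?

T = 4 ns → f = 1/T = 250 MHz.
250 MHz mod fs = 12.94 MHz.
12.94 MHz ≤ fs/2 = 39.51 MHz, appears at 12.94 MHz.

12.94 MHz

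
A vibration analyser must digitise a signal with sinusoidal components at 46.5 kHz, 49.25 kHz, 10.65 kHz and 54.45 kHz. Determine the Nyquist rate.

Highest-frequency component: 54.45 kHz.
Nyquist rate = 2 × 54.45 kHz = 108.9 kHz.

108.9 kHz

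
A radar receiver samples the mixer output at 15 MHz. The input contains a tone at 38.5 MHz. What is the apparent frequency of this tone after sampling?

6.5 MHz

38.5 MHz mod fs = 8.5 MHz.
8.5 MHz > fs/2 = 7.5 MHz, folds to fs − 8.5 MHz = 6.5 MHz.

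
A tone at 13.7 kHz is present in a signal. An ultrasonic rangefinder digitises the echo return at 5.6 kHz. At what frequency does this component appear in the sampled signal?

13.7 kHz mod fs = 2.5 kHz.
2.5 kHz ≤ fs/2 = 2.8 kHz, appears at 2.5 kHz.

2.5 kHz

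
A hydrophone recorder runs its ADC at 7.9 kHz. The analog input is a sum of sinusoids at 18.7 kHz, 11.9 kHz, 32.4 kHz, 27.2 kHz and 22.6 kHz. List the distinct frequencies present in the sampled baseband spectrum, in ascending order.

0.8 kHz, 1.1 kHz, 2.9 kHz, 3.5 kHz, 3.9 kHz

fs/2 = 3.95 kHz.
18.7 kHz mod fs = 2.9 kHz.
2.9 kHz ≤ fs/2 = 3.95 kHz, appears at 2.9 kHz.
11.9 kHz mod fs = 4 kHz.
4 kHz > fs/2 = 3.95 kHz, folds to fs − 4 kHz = 3.9 kHz.
32.4 kHz mod fs = 0.8 kHz.
0.8 kHz ≤ fs/2 = 3.95 kHz, appears at 0.8 kHz.
27.2 kHz mod fs = 3.5 kHz.
3.5 kHz ≤ fs/2 = 3.95 kHz, appears at 3.5 kHz.
22.6 kHz mod fs = 6.8 kHz.
6.8 kHz > fs/2 = 3.95 kHz, folds to fs − 6.8 kHz = 1.1 kHz.
Distinct values: {0.8 kHz, 1.1 kHz, 2.9 kHz, 3.5 kHz, 3.9 kHz}.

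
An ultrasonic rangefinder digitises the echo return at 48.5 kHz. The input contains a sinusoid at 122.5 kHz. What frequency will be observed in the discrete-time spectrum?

23 kHz

122.5 kHz mod fs = 25.5 kHz.
25.5 kHz > fs/2 = 24.25 kHz, folds to fs − 25.5 kHz = 23 kHz.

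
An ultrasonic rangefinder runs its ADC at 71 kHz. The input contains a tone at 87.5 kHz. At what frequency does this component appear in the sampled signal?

87.5 kHz mod fs = 16.5 kHz.
16.5 kHz ≤ fs/2 = 35.5 kHz, appears at 16.5 kHz.

16.5 kHz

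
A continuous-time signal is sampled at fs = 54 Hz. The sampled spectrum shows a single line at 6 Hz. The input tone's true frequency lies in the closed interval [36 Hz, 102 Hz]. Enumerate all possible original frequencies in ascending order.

48 Hz, 60 Hz, 102 Hz

Frequencies that alias to 6 Hz are k·fs ± 6 Hz for integer k ≥ 0.
k=0: 6 Hz.
k=1: 48 Hz, 60 Hz.
k=2: 102 Hz, 114 Hz.
k=3: 156 Hz, 168 Hz.
Within [36 Hz, 102 Hz]: 48 Hz, 60 Hz, 102 Hz.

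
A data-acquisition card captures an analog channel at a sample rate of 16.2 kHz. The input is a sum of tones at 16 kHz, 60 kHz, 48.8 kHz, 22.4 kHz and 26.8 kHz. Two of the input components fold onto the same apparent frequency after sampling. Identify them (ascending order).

fs/2 = 8.1 kHz.
16 kHz > fs/2 = 8.1 kHz, folds to fs − 16 kHz = 0.2 kHz.
60 kHz mod fs = 11.4 kHz.
11.4 kHz > fs/2 = 8.1 kHz, folds to fs − 11.4 kHz = 4.8 kHz.
48.8 kHz mod fs = 0.2 kHz.
0.2 kHz ≤ fs/2 = 8.1 kHz, appears at 0.2 kHz.
22.4 kHz mod fs = 6.2 kHz.
6.2 kHz ≤ fs/2 = 8.1 kHz, appears at 6.2 kHz.
26.8 kHz mod fs = 10.6 kHz.
10.6 kHz > fs/2 = 8.1 kHz, folds to fs − 10.6 kHz = 5.6 kHz.
16 kHz and 48.8 kHz both map to 0.2 kHz.

16 kHz, 48.8 kHz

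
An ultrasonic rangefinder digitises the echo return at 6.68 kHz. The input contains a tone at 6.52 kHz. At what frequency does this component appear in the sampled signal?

6.52 kHz > fs/2 = 3.34 kHz, folds to fs − 6.52 kHz = 0.16 kHz.

0.16 kHz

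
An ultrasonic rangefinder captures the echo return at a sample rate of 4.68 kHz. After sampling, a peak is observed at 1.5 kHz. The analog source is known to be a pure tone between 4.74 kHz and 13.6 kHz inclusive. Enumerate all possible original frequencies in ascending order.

6.18 kHz, 7.86 kHz, 10.86 kHz, 12.54 kHz

Frequencies that alias to 1.5 kHz are k·fs ± 1.5 kHz for integer k ≥ 0.
k=0: 1.5 kHz.
k=1: 3.18 kHz, 6.18 kHz.
k=2: 7.86 kHz, 10.86 kHz.
k=3: 12.54 kHz, 15.54 kHz.
k=4: 17.22 kHz, 20.22 kHz.
Within [4.74 kHz, 13.6 kHz]: 6.18 kHz, 7.86 kHz, 10.86 kHz, 12.54 kHz.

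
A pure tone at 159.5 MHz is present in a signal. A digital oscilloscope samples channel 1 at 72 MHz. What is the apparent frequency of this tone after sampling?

159.5 MHz mod fs = 15.5 MHz.
15.5 MHz ≤ fs/2 = 36 MHz, appears at 15.5 MHz.

15.5 MHz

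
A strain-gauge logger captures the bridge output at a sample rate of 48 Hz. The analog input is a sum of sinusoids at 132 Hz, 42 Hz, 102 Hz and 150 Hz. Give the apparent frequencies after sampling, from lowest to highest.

fs/2 = 24 Hz.
132 Hz mod fs = 36 Hz.
36 Hz > fs/2 = 24 Hz, folds to fs − 36 Hz = 12 Hz.
42 Hz > fs/2 = 24 Hz, folds to fs − 42 Hz = 6 Hz.
102 Hz mod fs = 6 Hz.
6 Hz ≤ fs/2 = 24 Hz, appears at 6 Hz.
150 Hz mod fs = 6 Hz.
6 Hz ≤ fs/2 = 24 Hz, appears at 6 Hz.
Distinct values: {6 Hz, 12 Hz}.

6 Hz, 12 Hz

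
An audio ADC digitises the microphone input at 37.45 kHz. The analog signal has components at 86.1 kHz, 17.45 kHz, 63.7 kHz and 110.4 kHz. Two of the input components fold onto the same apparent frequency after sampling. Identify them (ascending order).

63.7 kHz, 86.1 kHz

fs/2 = 18.725 kHz.
86.1 kHz mod fs = 11.2 kHz.
11.2 kHz ≤ fs/2 = 18.725 kHz, appears at 11.2 kHz.
17.45 kHz ≤ fs/2 = 18.725 kHz, passes unchanged.
63.7 kHz mod fs = 26.25 kHz.
26.25 kHz > fs/2 = 18.725 kHz, folds to fs − 26.25 kHz = 11.2 kHz.
110.4 kHz mod fs = 35.5 kHz.
35.5 kHz > fs/2 = 18.725 kHz, folds to fs − 35.5 kHz = 1.95 kHz.
63.7 kHz and 86.1 kHz both map to 11.2 kHz.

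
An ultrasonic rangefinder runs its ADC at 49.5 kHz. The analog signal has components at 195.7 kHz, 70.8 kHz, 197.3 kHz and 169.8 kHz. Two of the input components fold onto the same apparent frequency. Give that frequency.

21.3 kHz

fs/2 = 24.75 kHz.
195.7 kHz mod fs = 47.2 kHz.
47.2 kHz > fs/2 = 24.75 kHz, folds to fs − 47.2 kHz = 2.3 kHz.
70.8 kHz mod fs = 21.3 kHz.
21.3 kHz ≤ fs/2 = 24.75 kHz, appears at 21.3 kHz.
197.3 kHz mod fs = 48.8 kHz.
48.8 kHz > fs/2 = 24.75 kHz, folds to fs − 48.8 kHz = 0.7 kHz.
169.8 kHz mod fs = 21.3 kHz.
21.3 kHz ≤ fs/2 = 24.75 kHz, appears at 21.3 kHz.
70.8 kHz and 169.8 kHz both map to 21.3 kHz.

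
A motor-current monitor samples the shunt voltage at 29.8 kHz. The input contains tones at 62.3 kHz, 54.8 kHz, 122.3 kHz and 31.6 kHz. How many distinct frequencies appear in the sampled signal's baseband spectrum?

fs/2 = 14.9 kHz.
62.3 kHz mod fs = 2.7 kHz.
2.7 kHz ≤ fs/2 = 14.9 kHz, appears at 2.7 kHz.
54.8 kHz mod fs = 25 kHz.
25 kHz > fs/2 = 14.9 kHz, folds to fs − 25 kHz = 4.8 kHz.
122.3 kHz mod fs = 3.1 kHz.
3.1 kHz ≤ fs/2 = 14.9 kHz, appears at 3.1 kHz.
31.6 kHz mod fs = 1.8 kHz.
1.8 kHz ≤ fs/2 = 14.9 kHz, appears at 1.8 kHz.
Distinct values: {1.8 kHz, 2.7 kHz, 3.1 kHz, 4.8 kHz} → 4.

4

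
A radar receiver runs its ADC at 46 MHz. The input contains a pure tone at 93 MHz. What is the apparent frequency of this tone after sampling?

93 MHz mod fs = 1 MHz.
1 MHz ≤ fs/2 = 23 MHz, appears at 1 MHz.

1 MHz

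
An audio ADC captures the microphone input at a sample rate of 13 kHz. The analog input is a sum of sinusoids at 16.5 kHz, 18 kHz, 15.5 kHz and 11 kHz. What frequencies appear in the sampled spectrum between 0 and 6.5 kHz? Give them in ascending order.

fs/2 = 6.5 kHz.
16.5 kHz mod fs = 3.5 kHz.
3.5 kHz ≤ fs/2 = 6.5 kHz, appears at 3.5 kHz.
18 kHz mod fs = 5 kHz.
5 kHz ≤ fs/2 = 6.5 kHz, appears at 5 kHz.
15.5 kHz mod fs = 2.5 kHz.
2.5 kHz ≤ fs/2 = 6.5 kHz, appears at 2.5 kHz.
11 kHz > fs/2 = 6.5 kHz, folds to fs − 11 kHz = 2 kHz.
Distinct values: {2 kHz, 2.5 kHz, 3.5 kHz, 5 kHz}.

2 kHz, 2.5 kHz, 3.5 kHz, 5 kHz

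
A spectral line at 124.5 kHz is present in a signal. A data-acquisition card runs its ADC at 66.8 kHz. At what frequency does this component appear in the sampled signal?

124.5 kHz mod fs = 57.7 kHz.
57.7 kHz > fs/2 = 33.4 kHz, folds to fs − 57.7 kHz = 9.1 kHz.

9.1 kHz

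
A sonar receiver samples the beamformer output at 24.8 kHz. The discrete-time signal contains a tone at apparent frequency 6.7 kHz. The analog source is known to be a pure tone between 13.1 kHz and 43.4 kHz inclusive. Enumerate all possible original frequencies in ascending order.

Frequencies that alias to 6.7 kHz are k·fs ± 6.7 kHz for integer k ≥ 0.
k=0: 6.7 kHz.
k=1: 18.1 kHz, 31.5 kHz.
k=2: 42.9 kHz, 56.3 kHz.
k=3: 67.7 kHz, 81.1 kHz.
Within [13.1 kHz, 43.4 kHz]: 18.1 kHz, 31.5 kHz, 42.9 kHz.

18.1 kHz, 31.5 kHz, 42.9 kHz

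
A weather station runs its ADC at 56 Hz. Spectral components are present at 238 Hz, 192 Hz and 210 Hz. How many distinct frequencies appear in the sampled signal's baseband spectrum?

2

fs/2 = 28 Hz.
238 Hz mod fs = 14 Hz.
14 Hz ≤ fs/2 = 28 Hz, appears at 14 Hz.
192 Hz mod fs = 24 Hz.
24 Hz ≤ fs/2 = 28 Hz, appears at 24 Hz.
210 Hz mod fs = 42 Hz.
42 Hz > fs/2 = 28 Hz, folds to fs − 42 Hz = 14 Hz.
Distinct values: {14 Hz, 24 Hz} → 2.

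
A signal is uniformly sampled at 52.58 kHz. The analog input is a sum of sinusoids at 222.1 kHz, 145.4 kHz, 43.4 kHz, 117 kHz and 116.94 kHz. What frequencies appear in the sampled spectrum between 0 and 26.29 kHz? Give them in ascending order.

fs/2 = 26.29 kHz.
222.1 kHz mod fs = 11.78 kHz.
11.78 kHz ≤ fs/2 = 26.29 kHz, appears at 11.78 kHz.
145.4 kHz mod fs = 40.24 kHz.
40.24 kHz > fs/2 = 26.29 kHz, folds to fs − 40.24 kHz = 12.34 kHz.
43.4 kHz > fs/2 = 26.29 kHz, folds to fs − 43.4 kHz = 9.18 kHz.
117 kHz mod fs = 11.84 kHz.
11.84 kHz ≤ fs/2 = 26.29 kHz, appears at 11.84 kHz.
116.94 kHz mod fs = 11.78 kHz.
11.78 kHz ≤ fs/2 = 26.29 kHz, appears at 11.78 kHz.
Distinct values: {9.18 kHz, 11.78 kHz, 11.84 kHz, 12.34 kHz}.

9.18 kHz, 11.78 kHz, 11.84 kHz, 12.34 kHz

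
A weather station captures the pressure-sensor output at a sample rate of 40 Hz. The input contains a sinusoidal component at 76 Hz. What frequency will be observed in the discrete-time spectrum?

76 Hz mod fs = 36 Hz.
36 Hz > fs/2 = 20 Hz, folds to fs − 36 Hz = 4 Hz.

4 Hz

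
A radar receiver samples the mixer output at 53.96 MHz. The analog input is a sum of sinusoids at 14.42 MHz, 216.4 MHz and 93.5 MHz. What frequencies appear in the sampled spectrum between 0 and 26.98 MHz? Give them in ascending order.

0.56 MHz, 14.42 MHz

fs/2 = 26.98 MHz.
14.42 MHz ≤ fs/2 = 26.98 MHz, passes unchanged.
216.4 MHz mod fs = 0.56 MHz.
0.56 MHz ≤ fs/2 = 26.98 MHz, appears at 0.56 MHz.
93.5 MHz mod fs = 39.54 MHz.
39.54 MHz > fs/2 = 26.98 MHz, folds to fs − 39.54 MHz = 14.42 MHz.
Distinct values: {0.56 MHz, 14.42 MHz}.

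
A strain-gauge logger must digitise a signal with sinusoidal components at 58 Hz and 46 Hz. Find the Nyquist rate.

116 Hz

Highest-frequency component: 58 Hz.
Nyquist rate = 2 × 58 Hz = 116 Hz.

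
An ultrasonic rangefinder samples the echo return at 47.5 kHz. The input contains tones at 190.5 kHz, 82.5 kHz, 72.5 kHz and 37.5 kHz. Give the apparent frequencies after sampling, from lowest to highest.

0.5 kHz, 10 kHz, 12.5 kHz, 22.5 kHz

fs/2 = 23.75 kHz.
190.5 kHz mod fs = 0.5 kHz.
0.5 kHz ≤ fs/2 = 23.75 kHz, appears at 0.5 kHz.
82.5 kHz mod fs = 35 kHz.
35 kHz > fs/2 = 23.75 kHz, folds to fs − 35 kHz = 12.5 kHz.
72.5 kHz mod fs = 25 kHz.
25 kHz > fs/2 = 23.75 kHz, folds to fs − 25 kHz = 22.5 kHz.
37.5 kHz > fs/2 = 23.75 kHz, folds to fs − 37.5 kHz = 10 kHz.
Distinct values: {0.5 kHz, 10 kHz, 12.5 kHz, 22.5 kHz}.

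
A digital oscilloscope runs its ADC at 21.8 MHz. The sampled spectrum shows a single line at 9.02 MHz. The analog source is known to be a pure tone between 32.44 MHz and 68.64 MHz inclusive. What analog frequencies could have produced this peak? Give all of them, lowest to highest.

34.58 MHz, 52.62 MHz, 56.38 MHz

Frequencies that alias to 9.02 MHz are k·fs ± 9.02 MHz for integer k ≥ 0.
k=0: 9.02 MHz.
k=1: 12.78 MHz, 30.82 MHz.
k=2: 34.58 MHz, 52.62 MHz.
k=3: 56.38 MHz, 74.42 MHz.
k=4: 78.18 MHz, 96.22 MHz.
Within [32.44 MHz, 68.64 MHz]: 34.58 MHz, 52.62 MHz, 56.38 MHz.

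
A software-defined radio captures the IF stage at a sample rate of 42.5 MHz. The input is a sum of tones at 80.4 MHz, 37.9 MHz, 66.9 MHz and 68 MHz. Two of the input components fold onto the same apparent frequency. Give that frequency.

fs/2 = 21.25 MHz.
80.4 MHz mod fs = 37.9 MHz.
37.9 MHz > fs/2 = 21.25 MHz, folds to fs − 37.9 MHz = 4.6 MHz.
37.9 MHz > fs/2 = 21.25 MHz, folds to fs − 37.9 MHz = 4.6 MHz.
66.9 MHz mod fs = 24.4 MHz.
24.4 MHz > fs/2 = 21.25 MHz, folds to fs − 24.4 MHz = 18.1 MHz.
68 MHz mod fs = 25.5 MHz.
25.5 MHz > fs/2 = 21.25 MHz, folds to fs − 25.5 MHz = 17 MHz.
37.9 MHz and 80.4 MHz both map to 4.6 MHz.

4.6 MHz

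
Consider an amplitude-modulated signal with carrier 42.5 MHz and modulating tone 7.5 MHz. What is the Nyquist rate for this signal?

AM sidebands sit at fc ± fm = 35 MHz and 50 MHz.
Highest-frequency component: 50 MHz.
Nyquist rate = 2 × 50 MHz = 100 MHz.

100 MHz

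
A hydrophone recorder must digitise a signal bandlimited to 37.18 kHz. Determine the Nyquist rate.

74.36 kHz

Nyquist rate = 2 × 37.18 kHz = 74.36 kHz.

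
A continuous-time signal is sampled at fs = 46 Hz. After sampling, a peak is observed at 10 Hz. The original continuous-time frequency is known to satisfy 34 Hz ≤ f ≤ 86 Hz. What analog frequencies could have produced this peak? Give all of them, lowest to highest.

36 Hz, 56 Hz, 82 Hz

Frequencies that alias to 10 Hz are k·fs ± 10 Hz for integer k ≥ 0.
k=0: 10 Hz.
k=1: 36 Hz, 56 Hz.
k=2: 82 Hz, 102 Hz.
k=3: 128 Hz, 148 Hz.
Within [34 Hz, 86 Hz]: 36 Hz, 56 Hz, 82 Hz.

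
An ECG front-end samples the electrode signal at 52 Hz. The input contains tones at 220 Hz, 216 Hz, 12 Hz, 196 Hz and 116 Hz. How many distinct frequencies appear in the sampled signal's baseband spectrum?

2

fs/2 = 26 Hz.
220 Hz mod fs = 12 Hz.
12 Hz ≤ fs/2 = 26 Hz, appears at 12 Hz.
216 Hz mod fs = 8 Hz.
8 Hz ≤ fs/2 = 26 Hz, appears at 8 Hz.
12 Hz ≤ fs/2 = 26 Hz, passes unchanged.
196 Hz mod fs = 40 Hz.
40 Hz > fs/2 = 26 Hz, folds to fs − 40 Hz = 12 Hz.
116 Hz mod fs = 12 Hz.
12 Hz ≤ fs/2 = 26 Hz, appears at 12 Hz.
Distinct values: {8 Hz, 12 Hz} → 2.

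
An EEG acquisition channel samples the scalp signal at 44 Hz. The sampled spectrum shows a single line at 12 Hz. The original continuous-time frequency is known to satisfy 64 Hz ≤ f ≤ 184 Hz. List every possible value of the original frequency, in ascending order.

Frequencies that alias to 12 Hz are k·fs ± 12 Hz for integer k ≥ 0.
k=0: 12 Hz.
k=1: 32 Hz, 56 Hz.
k=2: 76 Hz, 100 Hz.
k=3: 120 Hz, 144 Hz.
k=4: 164 Hz, 188 Hz.
k=5: 208 Hz, 232 Hz.
Within [64 Hz, 184 Hz]: 76 Hz, 100 Hz, 120 Hz, 144 Hz, 164 Hz.

76 Hz, 100 Hz, 120 Hz, 144 Hz, 164 Hz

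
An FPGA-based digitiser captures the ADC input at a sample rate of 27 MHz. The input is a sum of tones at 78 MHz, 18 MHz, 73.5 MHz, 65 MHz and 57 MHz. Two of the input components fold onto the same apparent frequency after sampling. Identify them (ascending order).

fs/2 = 13.5 MHz.
78 MHz mod fs = 24 MHz.
24 MHz > fs/2 = 13.5 MHz, folds to fs − 24 MHz = 3 MHz.
18 MHz > fs/2 = 13.5 MHz, folds to fs − 18 MHz = 9 MHz.
73.5 MHz mod fs = 19.5 MHz.
19.5 MHz > fs/2 = 13.5 MHz, folds to fs − 19.5 MHz = 7.5 MHz.
65 MHz mod fs = 11 MHz.
11 MHz ≤ fs/2 = 13.5 MHz, appears at 11 MHz.
57 MHz mod fs = 3 MHz.
3 MHz ≤ fs/2 = 13.5 MHz, appears at 3 MHz.
57 MHz and 78 MHz both map to 3 MHz.

57 MHz, 78 MHz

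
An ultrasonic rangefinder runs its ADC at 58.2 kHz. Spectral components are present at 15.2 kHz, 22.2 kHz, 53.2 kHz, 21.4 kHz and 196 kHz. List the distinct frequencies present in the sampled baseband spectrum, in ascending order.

fs/2 = 29.1 kHz.
15.2 kHz ≤ fs/2 = 29.1 kHz, passes unchanged.
22.2 kHz ≤ fs/2 = 29.1 kHz, passes unchanged.
53.2 kHz > fs/2 = 29.1 kHz, folds to fs − 53.2 kHz = 5 kHz.
21.4 kHz ≤ fs/2 = 29.1 kHz, passes unchanged.
196 kHz mod fs = 21.4 kHz.
21.4 kHz ≤ fs/2 = 29.1 kHz, appears at 21.4 kHz.
Distinct values: {5 kHz, 15.2 kHz, 21.4 kHz, 22.2 kHz}.

5 kHz, 15.2 kHz, 21.4 kHz, 22.2 kHz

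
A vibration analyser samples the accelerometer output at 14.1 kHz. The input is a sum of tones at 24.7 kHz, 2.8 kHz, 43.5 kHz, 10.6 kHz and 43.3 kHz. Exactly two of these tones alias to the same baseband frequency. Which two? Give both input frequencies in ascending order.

10.6 kHz, 24.7 kHz

fs/2 = 7.05 kHz.
24.7 kHz mod fs = 10.6 kHz.
10.6 kHz > fs/2 = 7.05 kHz, folds to fs − 10.6 kHz = 3.5 kHz.
2.8 kHz ≤ fs/2 = 7.05 kHz, passes unchanged.
43.5 kHz mod fs = 1.2 kHz.
1.2 kHz ≤ fs/2 = 7.05 kHz, appears at 1.2 kHz.
10.6 kHz > fs/2 = 7.05 kHz, folds to fs − 10.6 kHz = 3.5 kHz.
43.3 kHz mod fs = 1 kHz.
1 kHz ≤ fs/2 = 7.05 kHz, appears at 1 kHz.
10.6 kHz and 24.7 kHz both map to 3.5 kHz.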